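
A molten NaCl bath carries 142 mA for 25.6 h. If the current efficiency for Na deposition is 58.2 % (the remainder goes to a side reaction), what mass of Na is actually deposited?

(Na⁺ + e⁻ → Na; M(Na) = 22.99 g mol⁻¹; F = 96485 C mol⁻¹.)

1.81 g

Q = I·t = 0.1420 × 92160 = 13090 C.
n(e⁻) = 13090/96485 = 0.1356 mol; theoretically n(Na) = 0.1356/1 = 0.1356 mol, m_theo = 3.118 g.
At 58.2 % efficiency, m_actual = 0.582 × 3.118 = 1.81 g.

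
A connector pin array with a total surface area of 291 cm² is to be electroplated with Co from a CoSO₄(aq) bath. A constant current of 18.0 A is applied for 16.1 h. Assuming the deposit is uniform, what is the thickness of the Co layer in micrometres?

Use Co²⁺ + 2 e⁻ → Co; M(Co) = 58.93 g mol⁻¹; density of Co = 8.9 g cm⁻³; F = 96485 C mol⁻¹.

1230 μm

Q = I·t = 18.00 × 57960 = 1043000 C; n(e⁻) = 10.81 mol.
n(Co) = n(e⁻)/2 = 5.406 mol, so m = 5.406 × 58.93 = 318.6 g.
Volume = m/ρ = 318.6 / 8.9 = 35.80 cm³.
Thickness = V/A = 35.80 / 291 = 0.123 cm = 1230 μm.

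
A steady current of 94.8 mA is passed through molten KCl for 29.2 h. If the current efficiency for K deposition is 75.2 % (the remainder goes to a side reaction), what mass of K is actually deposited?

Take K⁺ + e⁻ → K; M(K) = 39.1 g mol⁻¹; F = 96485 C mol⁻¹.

3.04 g

Q = I·t = 0.09480 × 105120 = 9965 C.
n(e⁻) = 9965/96485 = 0.1033 mol; theoretically n(K) = 0.1033/1 = 0.1033 mol, m_theo = 4.038 g.
At 75.2 % efficiency, m_actual = 0.752 × 4.038 = 3.04 g.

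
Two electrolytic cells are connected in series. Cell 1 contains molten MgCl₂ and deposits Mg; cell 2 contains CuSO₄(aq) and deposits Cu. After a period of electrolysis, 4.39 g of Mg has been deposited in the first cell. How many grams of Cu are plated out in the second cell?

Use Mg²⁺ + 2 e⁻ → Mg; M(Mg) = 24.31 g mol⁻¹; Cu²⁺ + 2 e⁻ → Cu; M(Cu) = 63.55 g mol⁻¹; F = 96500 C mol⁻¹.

n(Mg) = 4.39 / 24.31 = 0.1806 mol.
Since Mg²⁺ + 2 e⁻ → Mg, n(e⁻) passed = 2 × 0.1806 = 0.3612 mol.
Cells in series carry the same charge, so the same 0.3612 mol of electrons passes through cell 2.
Cu²⁺ + 2 e⁻ → Cu, so n(Cu) = 0.3612 / 2 = 0.1806 mol.
m(Cu) = 0.1806 × 63.55 = 11.5 g.

11.5 g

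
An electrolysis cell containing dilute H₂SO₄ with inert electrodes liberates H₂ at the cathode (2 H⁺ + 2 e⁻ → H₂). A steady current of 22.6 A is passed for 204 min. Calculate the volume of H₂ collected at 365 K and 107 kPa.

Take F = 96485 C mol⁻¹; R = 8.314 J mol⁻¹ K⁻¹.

40.7 L

Q = I·t = 22.60 A × 12240 s = 276600 C.
n(e⁻) = Q/F = 276600 / 96485 = 2.867 mol.
2 electrons are transferred per H₂ molecule, so n(H₂) = 2.867 / 2 = 1.434 mol.
V = nRT/P = (1.434 × 8.314 × 365) / (107 × 10³ Pa) = 0.0407 m³ = 40.7 L.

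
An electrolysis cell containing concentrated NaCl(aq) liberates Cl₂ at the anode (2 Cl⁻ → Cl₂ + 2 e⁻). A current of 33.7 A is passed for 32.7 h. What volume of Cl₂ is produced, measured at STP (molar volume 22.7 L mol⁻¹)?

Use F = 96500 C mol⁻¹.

Q = I·t = 33.70 A × 117720 s = 3967000 C.
n(e⁻) = Q/F = 3967000 / 96500 = 41.11 mol.
2 electrons are transferred per Cl₂ molecule, so n(Cl₂) = 41.11 / 2 = 20.56 mol.
V = n × V_m = 20.56 × 22.7 = 467 L.

467 L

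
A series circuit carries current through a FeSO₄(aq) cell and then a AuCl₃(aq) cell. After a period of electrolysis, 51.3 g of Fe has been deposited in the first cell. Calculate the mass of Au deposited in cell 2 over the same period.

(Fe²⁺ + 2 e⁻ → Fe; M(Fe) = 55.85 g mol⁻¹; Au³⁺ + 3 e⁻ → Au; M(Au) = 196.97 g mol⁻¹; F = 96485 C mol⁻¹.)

121 g

n(Fe) = 51.3 / 55.85 = 0.9185 mol.
Since Fe²⁺ + 2 e⁻ → Fe, n(e⁻) passed = 2 × 0.9185 = 1.837 mol.
Cells in series carry the same charge, so the same 1.837 mol of electrons passes through cell 2.
Au³⁺ + 3 e⁻ → Au, so n(Au) = 1.837 / 3 = 0.6124 mol.
m(Au) = 0.6124 × 196.97 = 121 g.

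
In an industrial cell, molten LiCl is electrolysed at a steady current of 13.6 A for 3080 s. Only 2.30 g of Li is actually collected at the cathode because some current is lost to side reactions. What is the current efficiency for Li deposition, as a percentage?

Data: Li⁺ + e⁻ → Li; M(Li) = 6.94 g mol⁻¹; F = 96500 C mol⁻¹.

76.3 %

Q = I·t = 13.60 × 3080.0 = 41890 C; n(e⁻) = 41890/96500 = 0.4341 mol.
Theoretical n(Li) = n(e⁻)/1 = 0.4341 mol, i.e. m_theo = 0.4341 × 6.94 = 3.012 g.
Efficiency = m_actual / m_theo = 2.30 / 3.012 = 76.3 %.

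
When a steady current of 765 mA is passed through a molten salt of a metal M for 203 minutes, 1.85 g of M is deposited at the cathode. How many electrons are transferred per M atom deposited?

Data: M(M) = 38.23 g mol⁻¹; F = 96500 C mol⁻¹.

2

Q = I·t = 0.7650 A × 12180 s = 9318 C, so n(e⁻) = 9318/96500 = 0.09656 mol.
n(M) deposited = 1.85 / 38.23 = 0.04839 mol.
Electrons per atom = n(e⁻)/n(M) = 0.09656 / 0.04839 = 2.00 ≈ 2, so the ion is M²⁺.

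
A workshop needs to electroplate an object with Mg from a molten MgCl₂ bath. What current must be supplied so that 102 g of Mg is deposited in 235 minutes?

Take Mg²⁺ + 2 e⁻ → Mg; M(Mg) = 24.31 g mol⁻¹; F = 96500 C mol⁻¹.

n(Mg) = 102 / 24.31 = 4.196 mol.
n(e⁻) = 2 × 4.196 = 8.392 mol.
Q = n(e⁻)·F = 8.392 × 96500 = 809800 C.
I = Q/t = 809800 / 14100 s = 57.4 A.

57.4 A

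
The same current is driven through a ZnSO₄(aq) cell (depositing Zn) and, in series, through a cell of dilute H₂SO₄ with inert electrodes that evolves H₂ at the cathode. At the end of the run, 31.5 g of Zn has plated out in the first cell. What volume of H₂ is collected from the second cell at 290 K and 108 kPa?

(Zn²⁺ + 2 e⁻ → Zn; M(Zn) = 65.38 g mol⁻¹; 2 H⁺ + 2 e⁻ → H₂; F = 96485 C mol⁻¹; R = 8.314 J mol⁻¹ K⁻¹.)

n(Zn) = 31.5 / 65.38 = 0.4818 mol, so n(e⁻) = 2 × 0.4818 = 0.9636 mol.
The cells are in series, so the same 0.9636 mol of electrons passes through the second cell.
2 H⁺ + 2 e⁻ → H₂ — 2 mol e⁻ per mol H₂, so n(H₂) = 0.9636/2 = 0.4818 mol.
V = nRT/P = (0.4818 × 8.314 × 290) / (108 × 10³) = 0.0108 m³ = 10.8 L.

10.8 L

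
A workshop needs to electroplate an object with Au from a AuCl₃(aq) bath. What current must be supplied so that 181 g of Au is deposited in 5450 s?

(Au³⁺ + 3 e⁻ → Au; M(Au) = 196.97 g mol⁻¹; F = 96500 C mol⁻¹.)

n(Au) = 181 / 196.97 = 0.9189 mol.
n(e⁻) = 3 × 0.9189 = 2.757 mol.
Q = n(e⁻)·F = 2.757 × 96500 = 266000 C.
I = Q/t = 266000 / 5450.0 s = 48.8 A.

48.8 A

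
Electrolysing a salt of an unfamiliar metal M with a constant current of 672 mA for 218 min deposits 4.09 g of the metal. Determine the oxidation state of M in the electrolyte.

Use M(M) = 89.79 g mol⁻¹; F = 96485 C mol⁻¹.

+2

Q = I·t = 0.6720 A × 13080 s = 8790 C, so n(e⁻) = 8790/96485 = 0.09110 mol.
n(M) deposited = 4.09 / 89.79 = 0.04555 mol.
Electrons per atom = n(e⁻)/n(M) = 0.09110 / 0.04555 = 2.00 ≈ 2, so the ion is M²⁺.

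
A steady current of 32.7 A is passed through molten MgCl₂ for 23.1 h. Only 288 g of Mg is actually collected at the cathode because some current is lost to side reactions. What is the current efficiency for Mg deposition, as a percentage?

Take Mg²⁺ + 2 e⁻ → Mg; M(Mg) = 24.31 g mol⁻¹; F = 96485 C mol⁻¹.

84.1 %

Q = I·t = 32.70 × 83160 = 2719000 C; n(e⁻) = 2719000/96485 = 28.18 mol.
Theoretical n(Mg) = n(e⁻)/2 = 14.09 mol, i.e. m_theo = 14.09 × 24.31 = 342.6 g.
Efficiency = m_actual / m_theo = 288 / 342.6 = 84.1 %.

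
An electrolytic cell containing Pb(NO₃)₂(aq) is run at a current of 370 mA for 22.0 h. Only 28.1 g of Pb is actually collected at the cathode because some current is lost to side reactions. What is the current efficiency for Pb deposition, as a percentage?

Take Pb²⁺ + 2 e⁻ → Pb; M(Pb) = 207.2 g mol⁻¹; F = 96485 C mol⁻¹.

Q = I·t = 0.3700 × 79200 = 29300 C; n(e⁻) = 29300/96485 = 0.3037 mol.
Theoretical n(Pb) = n(e⁻)/2 = 0.1519 mol, i.e. m_theo = 0.1519 × 207.2 = 31.46 g.
Efficiency = m_actual / m_theo = 28.1 / 31.46 = 89.3 %.

89.3 %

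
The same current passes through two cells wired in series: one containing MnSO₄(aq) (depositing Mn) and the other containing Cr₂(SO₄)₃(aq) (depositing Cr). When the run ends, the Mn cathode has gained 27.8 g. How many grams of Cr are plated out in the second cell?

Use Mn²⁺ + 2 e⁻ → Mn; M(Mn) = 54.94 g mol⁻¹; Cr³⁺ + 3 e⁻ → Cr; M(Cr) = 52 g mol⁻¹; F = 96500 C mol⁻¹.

17.5 g

n(Mn) = 27.8 / 54.94 = 0.5060 mol.
Since Mn²⁺ + 2 e⁻ → Mn, n(e⁻) passed = 2 × 0.5060 = 1.012 mol.
Cells in series carry the same charge, so the same 1.012 mol of electrons passes through cell 2.
Cr³⁺ + 3 e⁻ → Cr, so n(Cr) = 1.012 / 3 = 0.3373 mol.
m(Cr) = 0.3373 × 52 = 17.5 g.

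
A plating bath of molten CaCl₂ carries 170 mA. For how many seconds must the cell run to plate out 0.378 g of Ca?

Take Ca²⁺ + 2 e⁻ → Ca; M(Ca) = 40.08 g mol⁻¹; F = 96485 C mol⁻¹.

10700 s

n(Ca) = m/M = 0.378 / 40.08 = 0.009431 mol.
Each Ca atom requires 2 electrons, so n(e⁻) = 2 × 0.009431 = 0.01886 mol.
Q = n(e⁻)·F = 0.01886 × 96485 = 1820 C.
t = Q/I = 1820 / 0.1700 A = 10710 s.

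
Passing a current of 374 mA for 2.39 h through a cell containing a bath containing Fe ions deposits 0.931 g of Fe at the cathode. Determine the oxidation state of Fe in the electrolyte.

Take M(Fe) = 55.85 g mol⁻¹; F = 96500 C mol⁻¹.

+2

Q = I·t = 0.3740 A × 8604.0 s = 3218 C, so n(e⁻) = 3218/96500 = 0.03335 mol.
n(Fe) deposited = 0.931 / 55.85 = 0.01667 mol.
Electrons per atom = n(e⁻)/n(Fe) = 0.03335 / 0.01667 = 2.00 ≈ 2, so the ion is Fe²⁺.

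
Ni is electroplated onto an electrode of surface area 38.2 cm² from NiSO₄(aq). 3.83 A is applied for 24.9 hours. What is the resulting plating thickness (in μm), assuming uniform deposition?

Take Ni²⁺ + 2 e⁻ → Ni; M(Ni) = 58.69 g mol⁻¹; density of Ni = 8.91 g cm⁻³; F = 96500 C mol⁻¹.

3070 μm

Q = I·t = 3.830 × 89640 = 343300 C; n(e⁻) = 3.558 mol.
n(Ni) = n(e⁻)/2 = 1.779 mol, so m = 1.779 × 58.69 = 104.4 g.
Volume = m/ρ = 104.4 / 8.91 = 11.72 cm³.
Thickness = V/A = 11.72 / 38.2 = 0.307 cm = 3070 μm.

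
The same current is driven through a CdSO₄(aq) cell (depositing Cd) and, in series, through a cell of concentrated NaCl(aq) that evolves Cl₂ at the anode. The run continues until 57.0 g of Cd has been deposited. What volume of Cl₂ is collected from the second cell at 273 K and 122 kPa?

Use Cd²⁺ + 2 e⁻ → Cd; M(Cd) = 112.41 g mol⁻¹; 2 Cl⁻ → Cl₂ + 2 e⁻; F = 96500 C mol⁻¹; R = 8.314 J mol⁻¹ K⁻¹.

n(Cd) = 57.0 / 112.41 = 0.5071 mol, so n(e⁻) = 2 × 0.5071 = 1.014 mol.
The cells are in series, so the same 1.014 mol of electrons passes through the second cell.
2 Cl⁻ → Cl₂ + 2 e⁻ — 2 mol e⁻ per mol Cl₂, so n(Cl₂) = 1.014/2 = 0.5071 mol.
V = nRT/P = (0.5071 × 8.314 × 273) / (122 × 10³) = 0.00943 m³ = 9.43 L.

9.43 L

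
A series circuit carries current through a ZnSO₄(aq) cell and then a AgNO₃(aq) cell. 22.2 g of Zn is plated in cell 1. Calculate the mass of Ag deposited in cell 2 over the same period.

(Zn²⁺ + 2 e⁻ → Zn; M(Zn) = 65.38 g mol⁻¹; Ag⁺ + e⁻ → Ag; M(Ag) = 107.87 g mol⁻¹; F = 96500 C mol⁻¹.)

73.3 g

n(Zn) = 22.2 / 65.38 = 0.3396 mol.
Since Zn²⁺ + 2 e⁻ → Zn, n(e⁻) passed = 2 × 0.3396 = 0.6791 mol.
Cells in series carry the same charge, so the same 0.6791 mol of electrons passes through cell 2.
Ag⁺ + e⁻ → Ag, so n(Ag) = 0.6791 / 1 = 0.6791 mol.
m(Ag) = 0.6791 × 107.87 = 73.3 g.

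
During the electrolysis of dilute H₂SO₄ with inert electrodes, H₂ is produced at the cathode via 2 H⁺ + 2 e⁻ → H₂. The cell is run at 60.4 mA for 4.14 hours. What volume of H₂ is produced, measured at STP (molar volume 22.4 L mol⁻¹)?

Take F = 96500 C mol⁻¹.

0.104 L

Q = I·t = 0.06040 A × 14904 s = 900.2 C.
n(e⁻) = Q/F = 900.2 / 96500 = 0.009329 mol.
2 electrons are transferred per H₂ molecule, so n(H₂) = 0.009329 / 2 = 0.004664 mol.
V = n × V_m = 0.004664 × 22.4 = 0.104 L.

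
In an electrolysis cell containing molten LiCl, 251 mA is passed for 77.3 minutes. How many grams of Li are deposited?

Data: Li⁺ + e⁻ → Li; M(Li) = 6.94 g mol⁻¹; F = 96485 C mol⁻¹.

0.0837 g

Q = I·t = 0.2510 A × 4638.0 s = 1164 C.
n(e⁻) = Q/F = 1164 / 96485 = 0.01207 mol.
Li⁺ + e⁻ → Li, so n(Li) = n(e⁻)/1 = 0.01207 mol.
m = n·M = 0.01207 × 6.94 = 0.0837 g.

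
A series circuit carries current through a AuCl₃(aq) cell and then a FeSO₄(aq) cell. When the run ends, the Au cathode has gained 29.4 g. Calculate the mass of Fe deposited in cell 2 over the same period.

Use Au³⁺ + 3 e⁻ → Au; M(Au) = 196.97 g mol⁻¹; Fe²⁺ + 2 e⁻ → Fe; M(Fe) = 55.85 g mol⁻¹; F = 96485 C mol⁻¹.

12.5 g

n(Au) = 29.4 / 196.97 = 0.1493 mol.
Since Au³⁺ + 3 e⁻ → Au, n(e⁻) passed = 3 × 0.1493 = 0.4478 mol.
Cells in series carry the same charge, so the same 0.4478 mol of electrons passes through cell 2.
Fe²⁺ + 2 e⁻ → Fe, so n(Fe) = 0.4478 / 2 = 0.2239 mol.
m(Fe) = 0.2239 × 55.85 = 12.5 g.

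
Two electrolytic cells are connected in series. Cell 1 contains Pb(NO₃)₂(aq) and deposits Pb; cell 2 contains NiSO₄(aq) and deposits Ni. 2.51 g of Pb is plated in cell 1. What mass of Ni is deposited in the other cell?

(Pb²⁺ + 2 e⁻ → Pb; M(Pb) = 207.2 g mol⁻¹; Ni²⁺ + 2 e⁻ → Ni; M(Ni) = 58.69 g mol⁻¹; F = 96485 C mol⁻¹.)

n(Pb) = 2.51 / 207.2 = 0.01211 mol.
Since Pb²⁺ + 2 e⁻ → Pb, n(e⁻) passed = 2 × 0.01211 = 0.02423 mol.
Cells in series carry the same charge, so the same 0.02423 mol of electrons passes through cell 2.
Ni²⁺ + 2 e⁻ → Ni, so n(Ni) = 0.02423 / 2 = 0.01211 mol.
m(Ni) = 0.01211 × 58.69 = 0.711 g.

0.711 g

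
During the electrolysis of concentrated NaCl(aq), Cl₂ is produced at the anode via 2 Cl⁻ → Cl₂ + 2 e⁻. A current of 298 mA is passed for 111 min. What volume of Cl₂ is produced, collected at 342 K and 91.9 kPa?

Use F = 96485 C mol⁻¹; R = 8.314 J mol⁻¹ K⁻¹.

0.318 L

Q = I·t = 0.2980 A × 6660.0 s = 1985 C.
n(e⁻) = Q/F = 1985 / 96485 = 0.02057 mol.
2 electrons are transferred per Cl₂ molecule, so n(Cl₂) = 0.02057 / 2 = 0.01028 mol.
V = nRT/P = (0.01028 × 8.314 × 342) / (91.9 × 10³ Pa) = 3.18 × 10⁻⁴ m³ = 0.318 L.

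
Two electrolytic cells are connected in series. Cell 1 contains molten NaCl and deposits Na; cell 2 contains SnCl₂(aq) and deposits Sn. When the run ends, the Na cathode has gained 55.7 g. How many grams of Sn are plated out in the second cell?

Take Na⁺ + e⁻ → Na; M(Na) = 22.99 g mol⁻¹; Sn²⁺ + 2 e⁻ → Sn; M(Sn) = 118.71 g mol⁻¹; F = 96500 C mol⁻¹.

n(Na) = 55.7 / 22.99 = 2.423 mol.
Since Na⁺ + e⁻ → Na, n(e⁻) passed = 1 × 2.423 = 2.423 mol.
Cells in series carry the same charge, so the same 2.423 mol of electrons passes through cell 2.
Sn²⁺ + 2 e⁻ → Sn, so n(Sn) = 2.423 / 2 = 1.211 mol.
m(Sn) = 1.211 × 118.71 = 144 g.

144 g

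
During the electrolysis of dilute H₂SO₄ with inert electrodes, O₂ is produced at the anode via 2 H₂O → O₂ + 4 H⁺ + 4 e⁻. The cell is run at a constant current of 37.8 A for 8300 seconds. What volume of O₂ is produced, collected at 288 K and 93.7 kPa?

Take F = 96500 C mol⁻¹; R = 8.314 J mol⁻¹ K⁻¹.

20.8 L

Q = I·t = 37.80 A × 8300.0 s = 313700 C.
n(e⁻) = Q/F = 313700 / 96500 = 3.251 mol.
4 electrons are transferred per O₂ molecule, so n(O₂) = 3.251 / 4 = 0.8128 mol.
V = nRT/P = (0.8128 × 8.314 × 288) / (93.7 × 10³ Pa) = 0.0208 m³ = 20.8 L.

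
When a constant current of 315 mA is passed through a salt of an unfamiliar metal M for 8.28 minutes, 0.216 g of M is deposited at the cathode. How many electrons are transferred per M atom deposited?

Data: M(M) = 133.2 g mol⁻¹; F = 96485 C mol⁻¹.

1

Q = I·t = 0.3150 A × 496.80 s = 156.5 C, so n(e⁻) = 156.5/96485 = 0.001622 mol.
n(M) deposited = 0.216 / 133.2 = 0.001622 mol.
Electrons per atom = n(e⁻)/n(M) = 0.001622 / 0.001622 = 1.00 ≈ 1, so the ion is M⁺.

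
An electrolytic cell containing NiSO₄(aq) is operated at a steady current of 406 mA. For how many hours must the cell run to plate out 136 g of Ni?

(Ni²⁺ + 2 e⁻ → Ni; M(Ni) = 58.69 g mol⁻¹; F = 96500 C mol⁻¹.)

306 h

n(Ni) = m/M = 136 / 58.69 = 2.317 mol.
Each Ni atom requires 2 electrons, so n(e⁻) = 2 × 2.317 = 4.635 mol.
Q = n(e⁻)·F = 4.635 × 96500 = 447200 C.
t = Q/I = 447200 / 0.4060 A = 1102000 s = 306 h.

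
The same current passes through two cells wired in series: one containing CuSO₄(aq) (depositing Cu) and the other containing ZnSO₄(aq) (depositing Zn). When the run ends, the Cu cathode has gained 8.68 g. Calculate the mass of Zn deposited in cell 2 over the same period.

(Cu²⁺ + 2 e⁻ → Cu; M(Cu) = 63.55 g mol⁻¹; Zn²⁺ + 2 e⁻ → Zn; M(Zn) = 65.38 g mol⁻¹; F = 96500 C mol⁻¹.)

8.93 g

n(Cu) = 8.68 / 63.55 = 0.1366 mol.
Since Cu²⁺ + 2 e⁻ → Cu, n(e⁻) passed = 2 × 0.1366 = 0.2732 mol.
Cells in series carry the same charge, so the same 0.2732 mol of electrons passes through cell 2.
Zn²⁺ + 2 e⁻ → Zn, so n(Zn) = 0.2732 / 2 = 0.1366 mol.
m(Zn) = 0.1366 × 65.38 = 8.93 g.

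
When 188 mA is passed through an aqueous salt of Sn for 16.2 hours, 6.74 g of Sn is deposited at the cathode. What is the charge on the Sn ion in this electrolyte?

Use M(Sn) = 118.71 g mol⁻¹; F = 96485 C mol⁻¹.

+2

Q = I·t = 0.1880 A × 58320 s = 10960 C, so n(e⁻) = 10960/96485 = 0.1136 mol.
n(Sn) deposited = 6.74 / 118.71 = 0.05678 mol.
Electrons per atom = n(e⁻)/n(Sn) = 0.1136 / 0.05678 = 2.00 ≈ 2, so the ion is Sn²⁺.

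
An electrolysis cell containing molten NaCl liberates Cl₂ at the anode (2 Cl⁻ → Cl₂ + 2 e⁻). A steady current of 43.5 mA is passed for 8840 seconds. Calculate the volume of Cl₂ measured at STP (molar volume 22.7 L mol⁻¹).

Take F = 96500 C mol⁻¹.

0.0452 L

Q = I·t = 0.04350 A × 8840.0 s = 384.5 C.
n(e⁻) = Q/F = 384.5 / 96500 = 0.003985 mol.
2 electrons are transferred per Cl₂ molecule, so n(Cl₂) = 0.003985 / 2 = 0.001992 mol.
V = n × V_m = 0.001992 × 22.7 = 0.0452 L.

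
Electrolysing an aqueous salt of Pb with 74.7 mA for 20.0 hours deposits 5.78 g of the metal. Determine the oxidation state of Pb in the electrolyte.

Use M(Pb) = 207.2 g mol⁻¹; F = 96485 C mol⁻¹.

+2

Q = I·t = 0.07470 A × 72000 s = 5378 C, so n(e⁻) = 5378/96485 = 0.05574 mol.
n(Pb) deposited = 5.78 / 207.2 = 0.02790 mol.
Electrons per atom = n(e⁻)/n(Pb) = 0.05574 / 0.02790 = 2.00 ≈ 2, so the ion is Pb²⁺.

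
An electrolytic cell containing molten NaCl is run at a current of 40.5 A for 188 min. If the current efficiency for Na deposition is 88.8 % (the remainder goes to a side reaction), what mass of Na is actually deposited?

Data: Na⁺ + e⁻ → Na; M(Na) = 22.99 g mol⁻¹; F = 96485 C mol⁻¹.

Q = I·t = 40.50 × 11280 = 456800 C.
n(e⁻) = 456800/96485 = 4.735 mol; theoretically n(Na) = 4.735/1 = 4.735 mol, m_theo = 108.9 g.
At 88.8 % efficiency, m_actual = 0.888 × 108.9 = 96.7 g.

96.7 g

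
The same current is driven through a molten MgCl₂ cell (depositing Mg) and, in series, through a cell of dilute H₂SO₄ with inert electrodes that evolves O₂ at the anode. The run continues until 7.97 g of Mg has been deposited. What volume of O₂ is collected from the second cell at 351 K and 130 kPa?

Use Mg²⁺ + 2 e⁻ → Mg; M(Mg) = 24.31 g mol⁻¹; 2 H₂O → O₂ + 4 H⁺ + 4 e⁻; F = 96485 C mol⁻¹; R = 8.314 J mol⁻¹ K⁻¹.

n(Mg) = 7.97 / 24.31 = 0.3278 mol, so n(e⁻) = 2 × 0.3278 = 0.6557 mol.
The cells are in series, so the same 0.6557 mol of electrons passes through the second cell.
2 H₂O → O₂ + 4 H⁺ + 4 e⁻ — 4 mol e⁻ per mol O₂, so n(O₂) = 0.6557/4 = 0.1639 mol.
V = nRT/P = (0.1639 × 8.314 × 351) / (130 × 10³) = 0.00368 m³ = 3.68 L.

3.68 L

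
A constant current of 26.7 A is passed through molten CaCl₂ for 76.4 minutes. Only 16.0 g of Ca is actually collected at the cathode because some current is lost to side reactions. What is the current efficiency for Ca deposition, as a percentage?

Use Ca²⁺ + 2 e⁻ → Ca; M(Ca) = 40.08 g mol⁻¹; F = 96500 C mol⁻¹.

Q = I·t = 26.70 × 4584.0 = 122400 C; n(e⁻) = 122400/96500 = 1.268 mol.
Theoretical n(Ca) = n(e⁻)/2 = 0.6342 mol, i.e. m_theo = 0.6342 × 40.08 = 25.42 g.
Efficiency = m_actual / m_theo = 16.0 / 25.42 = 62.9 %.

62.9 %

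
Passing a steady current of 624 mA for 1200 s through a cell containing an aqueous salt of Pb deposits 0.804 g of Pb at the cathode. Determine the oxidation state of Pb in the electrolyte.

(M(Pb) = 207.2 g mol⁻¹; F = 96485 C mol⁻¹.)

+2

Q = I·t = 0.6240 A × 1200.0 s = 748.8 C, so n(e⁻) = 748.8/96485 = 0.007761 mol.
n(Pb) deposited = 0.804 / 207.2 = 0.003880 mol.
Electrons per atom = n(e⁻)/n(Pb) = 0.007761 / 0.003880 = 2.00 ≈ 2, so the ion is Pb²⁺.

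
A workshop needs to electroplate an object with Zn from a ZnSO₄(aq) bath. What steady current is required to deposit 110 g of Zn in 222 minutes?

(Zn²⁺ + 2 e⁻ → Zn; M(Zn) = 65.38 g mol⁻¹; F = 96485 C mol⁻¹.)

n(Zn) = 110 / 65.38 = 1.682 mol.
n(e⁻) = 2 × 1.682 = 3.365 mol.
Q = n(e⁻)·F = 3.365 × 96485 = 324700 C.
I = Q/t = 324700 / 13320 s = 24.4 A.

24.4 A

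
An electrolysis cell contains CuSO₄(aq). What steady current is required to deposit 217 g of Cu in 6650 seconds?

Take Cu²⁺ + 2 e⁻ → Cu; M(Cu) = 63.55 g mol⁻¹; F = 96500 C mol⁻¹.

n(Cu) = 217 / 63.55 = 3.415 mol.
n(e⁻) = 2 × 3.415 = 6.829 mol.
Q = n(e⁻)·F = 6.829 × 96500 = 659000 C.
I = Q/t = 659000 / 6650.0 s = 99.1 A.

99.1 A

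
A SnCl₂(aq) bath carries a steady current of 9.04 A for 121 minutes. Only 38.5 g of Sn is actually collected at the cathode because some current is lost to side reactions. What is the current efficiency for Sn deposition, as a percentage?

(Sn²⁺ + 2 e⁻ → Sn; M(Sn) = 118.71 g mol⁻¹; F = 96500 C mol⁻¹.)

95.4 %

Q = I·t = 9.040 × 7260.0 = 65630 C; n(e⁻) = 65630/96500 = 0.6801 mol.
Theoretical n(Sn) = n(e⁻)/2 = 0.3401 mol, i.e. m_theo = 0.3401 × 118.71 = 40.37 g.
Efficiency = m_actual / m_theo = 38.5 / 40.37 = 95.4 %.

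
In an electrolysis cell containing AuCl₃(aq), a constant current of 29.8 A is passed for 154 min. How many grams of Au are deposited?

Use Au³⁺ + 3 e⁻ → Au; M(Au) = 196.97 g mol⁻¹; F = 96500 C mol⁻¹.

187 g

Q = I·t = 29.80 A × 9240.0 s = 275400 C.
n(e⁻) = Q/F = 275400 / 96500 = 2.853 mol.
Au³⁺ + 3 e⁻ → Au, so n(Au) = n(e⁻)/3 = 0.9511 mol.
m = n·M = 0.9511 × 196.97 = 187 g.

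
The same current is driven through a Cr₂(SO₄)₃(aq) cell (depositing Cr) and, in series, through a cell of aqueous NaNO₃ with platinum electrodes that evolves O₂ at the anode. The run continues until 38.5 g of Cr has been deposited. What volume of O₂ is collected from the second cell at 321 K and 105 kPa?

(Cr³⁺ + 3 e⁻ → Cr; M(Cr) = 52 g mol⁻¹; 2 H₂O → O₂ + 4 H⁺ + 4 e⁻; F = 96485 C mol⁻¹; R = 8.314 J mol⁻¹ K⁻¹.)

14.1 L

n(Cr) = 38.5 / 52 = 0.7404 mol, so n(e⁻) = 3 × 0.7404 = 2.221 mol.
The cells are in series, so the same 2.221 mol of electrons passes through the second cell.
2 H₂O → O₂ + 4 H⁺ + 4 e⁻ — 4 mol e⁻ per mol O₂, so n(O₂) = 2.221/4 = 0.5553 mol.
V = nRT/P = (0.5553 × 8.314 × 321) / (105 × 10³) = 0.0141 m³ = 14.1 L.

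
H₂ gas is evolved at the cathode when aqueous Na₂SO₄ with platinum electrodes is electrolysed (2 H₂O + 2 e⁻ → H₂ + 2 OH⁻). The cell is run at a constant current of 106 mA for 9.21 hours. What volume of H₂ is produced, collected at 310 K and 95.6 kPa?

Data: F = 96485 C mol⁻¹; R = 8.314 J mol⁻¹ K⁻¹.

0.491 L

Q = I·t = 0.1060 A × 33156 s = 3515 C.
n(e⁻) = Q/F = 3515 / 96485 = 0.03643 mol.
2 electrons are transferred per H₂ molecule, so n(H₂) = 0.03643 / 2 = 0.01821 mol.
V = nRT/P = (0.01821 × 8.314 × 310) / (95.6 × 10³ Pa) = 4.91 × 10⁻⁴ m³ = 0.491 L.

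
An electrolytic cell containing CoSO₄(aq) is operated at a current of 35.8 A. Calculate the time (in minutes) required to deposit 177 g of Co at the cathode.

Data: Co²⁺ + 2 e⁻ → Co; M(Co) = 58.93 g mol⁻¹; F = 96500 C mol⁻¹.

270 min

n(Co) = m/M = 177 / 58.93 = 3.004 mol.
Each Co atom requires 2 electrons, so n(e⁻) = 2 × 3.004 = 6.007 mol.
Q = n(e⁻)·F = 6.007 × 96500 = 579700 C.
t = Q/I = 579700 / 35.80 A = 16190 s = 270 min.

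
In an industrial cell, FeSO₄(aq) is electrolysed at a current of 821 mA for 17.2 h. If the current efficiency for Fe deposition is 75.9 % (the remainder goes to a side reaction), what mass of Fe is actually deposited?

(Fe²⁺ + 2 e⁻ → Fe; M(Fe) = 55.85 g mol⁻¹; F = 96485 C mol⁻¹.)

Q = I·t = 0.8210 × 61920 = 50840 C.
n(e⁻) = 50840/96485 = 0.5269 mol; theoretically n(Fe) = 0.5269/2 = 0.2634 mol, m_theo = 14.71 g.
At 75.9 % efficiency, m_actual = 0.759 × 14.71 = 11.2 g.

11.2 g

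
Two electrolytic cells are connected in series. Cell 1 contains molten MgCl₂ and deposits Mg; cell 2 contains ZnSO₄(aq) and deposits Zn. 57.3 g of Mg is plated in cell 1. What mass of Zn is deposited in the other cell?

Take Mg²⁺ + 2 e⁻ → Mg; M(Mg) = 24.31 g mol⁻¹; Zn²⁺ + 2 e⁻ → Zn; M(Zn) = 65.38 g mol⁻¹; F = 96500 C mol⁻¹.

n(Mg) = 57.3 / 24.31 = 2.357 mol.
Since Mg²⁺ + 2 e⁻ → Mg, n(e⁻) passed = 2 × 2.357 = 4.714 mol.
Cells in series carry the same charge, so the same 4.714 mol of electrons passes through cell 2.
Zn²⁺ + 2 e⁻ → Zn, so n(Zn) = 4.714 / 2 = 2.357 mol.
m(Zn) = 2.357 × 65.38 = 154 g.

154 g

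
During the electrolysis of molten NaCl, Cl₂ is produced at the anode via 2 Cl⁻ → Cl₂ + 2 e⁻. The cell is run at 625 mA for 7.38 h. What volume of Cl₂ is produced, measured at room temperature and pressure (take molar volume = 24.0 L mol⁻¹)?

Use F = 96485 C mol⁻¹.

2.07 L

Q = I·t = 0.6250 A × 26568 s = 16600 C.
n(e⁻) = Q/F = 16600 / 96485 = 0.1721 mol.
2 electrons are transferred per Cl₂ molecule, so n(Cl₂) = 0.1721 / 2 = 0.08605 mol.
V = n × V_m = 0.08605 × 24.0 = 2.07 L.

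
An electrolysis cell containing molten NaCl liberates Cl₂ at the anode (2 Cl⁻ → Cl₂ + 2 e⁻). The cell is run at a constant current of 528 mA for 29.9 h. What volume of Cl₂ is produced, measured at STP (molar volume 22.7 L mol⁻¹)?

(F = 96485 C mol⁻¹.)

6.69 L

Q = I·t = 0.5280 A × 107640 s = 56830 C.
n(e⁻) = Q/F = 56830 / 96485 = 0.5890 mol.
2 electrons are transferred per Cl₂ molecule, so n(Cl₂) = 0.5890 / 2 = 0.2945 mol.
V = n × V_m = 0.2945 × 22.7 = 6.69 L.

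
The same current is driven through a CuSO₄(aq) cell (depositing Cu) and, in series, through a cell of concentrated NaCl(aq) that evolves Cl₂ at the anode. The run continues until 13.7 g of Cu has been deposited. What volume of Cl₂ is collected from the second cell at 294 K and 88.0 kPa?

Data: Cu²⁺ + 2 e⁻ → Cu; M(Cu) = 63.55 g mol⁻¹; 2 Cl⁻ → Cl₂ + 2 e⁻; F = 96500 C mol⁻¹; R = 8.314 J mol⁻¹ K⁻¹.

n(Cu) = 13.7 / 63.55 = 0.2156 mol, so n(e⁻) = 2 × 0.2156 = 0.4312 mol.
The cells are in series, so the same 0.4312 mol of electrons passes through the second cell.
2 Cl⁻ → Cl₂ + 2 e⁻ — 2 mol e⁻ per mol Cl₂, so n(Cl₂) = 0.4312/2 = 0.2156 mol.
V = nRT/P = (0.2156 × 8.314 × 294) / (88.0 × 10³) = 0.00599 m³ = 5.99 L.

5.99 L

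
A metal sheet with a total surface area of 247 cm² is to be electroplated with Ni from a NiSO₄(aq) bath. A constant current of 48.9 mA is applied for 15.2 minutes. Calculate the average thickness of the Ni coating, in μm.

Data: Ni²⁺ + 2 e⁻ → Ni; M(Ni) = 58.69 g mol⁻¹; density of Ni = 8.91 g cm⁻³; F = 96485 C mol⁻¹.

0.0616 μm

Q = I·t = 0.04890 × 912.00 = 44.60 C; n(e⁻) = 0.0004622 mol.
n(Ni) = n(e⁻)/2 = 0.0002311 mol, so m = 0.0002311 × 58.69 = 0.01356 g.
Volume = m/ρ = 0.01356 / 8.91 = 0.001522 cm³.
Thickness = V/A = 0.001522 / 247 = 6.16 × 10⁻⁶ cm = 0.0616 μm.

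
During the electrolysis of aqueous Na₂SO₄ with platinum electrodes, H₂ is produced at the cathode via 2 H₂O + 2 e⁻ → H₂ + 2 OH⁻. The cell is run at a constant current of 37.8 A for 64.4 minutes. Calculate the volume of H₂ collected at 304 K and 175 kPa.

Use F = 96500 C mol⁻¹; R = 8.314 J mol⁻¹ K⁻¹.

Q = I·t = 37.80 A × 3864.0 s = 146100 C.
n(e⁻) = Q/F = 146100 / 96500 = 1.514 mol.
2 electrons are transferred per H₂ molecule, so n(H₂) = 1.514 / 2 = 0.7568 mol.
V = nRT/P = (0.7568 × 8.314 × 304) / (175 × 10³ Pa) = 0.0109 m³ = 10.9 L.

10.9 L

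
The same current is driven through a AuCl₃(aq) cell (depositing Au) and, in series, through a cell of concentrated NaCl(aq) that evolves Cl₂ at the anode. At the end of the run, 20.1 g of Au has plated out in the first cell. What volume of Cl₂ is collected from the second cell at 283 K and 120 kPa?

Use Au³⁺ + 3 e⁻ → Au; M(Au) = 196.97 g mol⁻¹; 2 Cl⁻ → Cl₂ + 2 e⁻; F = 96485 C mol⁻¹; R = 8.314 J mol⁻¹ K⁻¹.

3.00 L

n(Au) = 20.1 / 196.97 = 0.1020 mol, so n(e⁻) = 3 × 0.1020 = 0.3061 mol.
The cells are in series, so the same 0.3061 mol of electrons passes through the second cell.
2 Cl⁻ → Cl₂ + 2 e⁻ — 2 mol e⁻ per mol Cl₂, so n(Cl₂) = 0.3061/2 = 0.1531 mol.
V = nRT/P = (0.1531 × 8.314 × 283) / (120 × 10³) = 0.00300 m³ = 3.00 L.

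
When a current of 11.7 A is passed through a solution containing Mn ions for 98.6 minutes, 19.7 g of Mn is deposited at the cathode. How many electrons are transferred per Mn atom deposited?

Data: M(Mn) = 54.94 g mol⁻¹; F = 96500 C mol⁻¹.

2

Q = I·t = 11.70 A × 5916.0 s = 69220 C, so n(e⁻) = 69220/96500 = 0.7173 mol.
n(Mn) deposited = 19.7 / 54.94 = 0.3586 mol.
Electrons per atom = n(e⁻)/n(Mn) = 0.7173 / 0.3586 = 2.00 ≈ 2, so the ion is Mn²⁺.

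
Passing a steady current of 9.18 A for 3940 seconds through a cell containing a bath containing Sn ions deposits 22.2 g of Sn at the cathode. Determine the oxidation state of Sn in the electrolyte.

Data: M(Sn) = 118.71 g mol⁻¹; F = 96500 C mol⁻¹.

+2

Q = I·t = 9.180 A × 3940.0 s = 36170 C, so n(e⁻) = 36170/96500 = 0.3748 mol.
n(Sn) deposited = 22.2 / 118.71 = 0.1870 mol.
Electrons per atom = n(e⁻)/n(Sn) = 0.3748 / 0.1870 = 2.00 ≈ 2, so the ion is Sn²⁺.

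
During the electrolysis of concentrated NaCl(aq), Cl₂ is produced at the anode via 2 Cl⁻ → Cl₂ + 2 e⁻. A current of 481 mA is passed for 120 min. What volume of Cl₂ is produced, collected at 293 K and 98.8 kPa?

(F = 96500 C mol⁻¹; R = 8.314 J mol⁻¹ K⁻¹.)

Q = I·t = 0.4810 A × 7200.0 s = 3463 C.
n(e⁻) = Q/F = 3463 / 96500 = 0.03589 mol.
2 electrons are transferred per Cl₂ molecule, so n(Cl₂) = 0.03589 / 2 = 0.01794 mol.
V = nRT/P = (0.01794 × 8.314 × 293) / (98.8 × 10³ Pa) = 4.42 × 10⁻⁴ m³ = 0.442 L.

0.442 L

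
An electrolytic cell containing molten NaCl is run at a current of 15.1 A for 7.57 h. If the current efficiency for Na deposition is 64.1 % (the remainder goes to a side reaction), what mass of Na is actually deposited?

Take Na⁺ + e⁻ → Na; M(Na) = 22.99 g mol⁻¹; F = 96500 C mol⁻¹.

Q = I·t = 15.10 × 27252 = 411500 C.
n(e⁻) = 411500/96500 = 4.264 mol; theoretically n(Na) = 4.264/1 = 4.264 mol, m_theo = 98.04 g.
At 64.1 % efficiency, m_actual = 0.641 × 98.04 = 62.8 g.

62.8 g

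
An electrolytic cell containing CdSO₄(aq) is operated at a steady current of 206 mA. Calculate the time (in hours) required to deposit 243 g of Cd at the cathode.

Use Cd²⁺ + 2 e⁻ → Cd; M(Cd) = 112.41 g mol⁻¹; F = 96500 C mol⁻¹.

n(Cd) = m/M = 243 / 112.41 = 2.162 mol.
Each Cd atom requires 2 electrons, so n(e⁻) = 2 × 2.162 = 4.323 mol.
Q = n(e⁻)·F = 4.323 × 96500 = 417200 C.
t = Q/I = 417200 / 0.2060 A = 2025000 s = 563 h.

563 h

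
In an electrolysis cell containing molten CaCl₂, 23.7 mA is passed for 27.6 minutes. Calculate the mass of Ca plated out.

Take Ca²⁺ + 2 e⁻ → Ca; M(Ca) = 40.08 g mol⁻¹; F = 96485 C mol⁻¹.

0.00815 g

Q = I·t = 0.02370 A × 1656.0 s = 39.25 C.
n(e⁻) = Q/F = 39.25 / 96485 = 0.0004068 mol.
Ca²⁺ + 2 e⁻ → Ca, so n(Ca) = n(e⁻)/2 = 0.0002034 mol.
m = n·M = 0.0002034 × 40.08 = 0.00815 g.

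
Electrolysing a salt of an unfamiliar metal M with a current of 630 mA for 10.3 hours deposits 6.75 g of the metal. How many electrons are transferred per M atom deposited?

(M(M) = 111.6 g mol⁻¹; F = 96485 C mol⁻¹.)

4

Q = I·t = 0.6300 A × 37080 s = 23360 C, so n(e⁻) = 23360/96485 = 0.2421 mol.
n(M) deposited = 6.75 / 111.6 = 0.06048 mol.
Electrons per atom = n(e⁻)/n(M) = 0.2421 / 0.06048 = 4.00 ≈ 4, so the ion is M⁴⁺.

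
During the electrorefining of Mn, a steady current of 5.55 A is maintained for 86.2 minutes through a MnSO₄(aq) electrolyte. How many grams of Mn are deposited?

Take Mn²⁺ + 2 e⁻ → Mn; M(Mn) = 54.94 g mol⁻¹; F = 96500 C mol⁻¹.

Q = I·t = 5.550 A × 5172.0 s = 28700 C.
n(e⁻) = Q/F = 28700 / 96500 = 0.2975 mol.
Mn²⁺ + 2 e⁻ → Mn, so n(Mn) = n(e⁻)/2 = 0.1487 mol.
m = n·M = 0.1487 × 54.94 = 8.17 g.

8.17 g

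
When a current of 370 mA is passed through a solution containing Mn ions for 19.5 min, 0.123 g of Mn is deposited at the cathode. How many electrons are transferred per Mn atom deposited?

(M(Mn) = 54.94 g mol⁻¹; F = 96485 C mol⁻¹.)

2

Q = I·t = 0.3700 A × 1170.0 s = 432.9 C, so n(e⁻) = 432.9/96485 = 0.004487 mol.
n(Mn) deposited = 0.123 / 54.94 = 0.002239 mol.
Electrons per atom = n(e⁻)/n(Mn) = 0.004487 / 0.002239 = 2.00 ≈ 2, so the ion is Mn²⁺.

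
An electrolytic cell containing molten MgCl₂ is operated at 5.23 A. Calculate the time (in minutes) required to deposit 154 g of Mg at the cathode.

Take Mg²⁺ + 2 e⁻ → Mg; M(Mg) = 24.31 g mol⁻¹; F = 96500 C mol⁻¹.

3900 min

n(Mg) = m/M = 154 / 24.31 = 6.335 mol.
Each Mg atom requires 2 electrons, so n(e⁻) = 2 × 6.335 = 12.67 mol.
Q = n(e⁻)·F = 12.67 × 96500 = 1223000 C.
t = Q/I = 1223000 / 5.230 A = 233800 s = 3900 min.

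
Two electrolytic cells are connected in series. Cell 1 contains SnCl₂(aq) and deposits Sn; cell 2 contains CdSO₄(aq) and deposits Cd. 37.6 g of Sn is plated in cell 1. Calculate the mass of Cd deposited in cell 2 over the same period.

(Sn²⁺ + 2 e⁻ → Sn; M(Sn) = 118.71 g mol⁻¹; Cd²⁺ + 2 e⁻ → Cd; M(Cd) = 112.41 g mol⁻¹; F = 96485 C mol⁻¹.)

n(Sn) = 37.6 / 118.71 = 0.3167 mol.
Since Sn²⁺ + 2 e⁻ → Sn, n(e⁻) passed = 2 × 0.3167 = 0.6335 mol.
Cells in series carry the same charge, so the same 0.6335 mol of electrons passes through cell 2.
Cd²⁺ + 2 e⁻ → Cd, so n(Cd) = 0.6335 / 2 = 0.3167 mol.
m(Cd) = 0.3167 × 112.41 = 35.6 g.

35.6 g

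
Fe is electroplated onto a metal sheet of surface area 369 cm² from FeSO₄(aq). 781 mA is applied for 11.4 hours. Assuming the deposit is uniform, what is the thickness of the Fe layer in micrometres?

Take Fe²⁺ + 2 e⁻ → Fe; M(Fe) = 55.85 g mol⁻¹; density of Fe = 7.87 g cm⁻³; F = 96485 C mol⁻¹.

31.9 μm

Q = I·t = 0.7810 × 41040 = 32050 C; n(e⁻) = 0.3322 mol.
n(Fe) = n(e⁻)/2 = 0.1661 mol, so m = 0.1661 × 55.85 = 9.277 g.
Volume = m/ρ = 9.277 / 7.87 = 1.179 cm³.
Thickness = V/A = 1.179 / 369 = 0.00319 cm = 31.9 μm.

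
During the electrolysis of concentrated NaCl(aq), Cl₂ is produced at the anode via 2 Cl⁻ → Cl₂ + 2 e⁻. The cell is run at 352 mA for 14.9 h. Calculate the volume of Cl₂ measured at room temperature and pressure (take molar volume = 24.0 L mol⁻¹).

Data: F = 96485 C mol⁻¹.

2.35 L

Q = I·t = 0.3520 A × 53640 s = 18880 C.
n(e⁻) = Q/F = 18880 / 96485 = 0.1957 mol.
2 electrons are transferred per Cl₂ molecule, so n(Cl₂) = 0.1957 / 2 = 0.09785 mol.
V = n × V_m = 0.09785 × 24.0 = 2.35 L.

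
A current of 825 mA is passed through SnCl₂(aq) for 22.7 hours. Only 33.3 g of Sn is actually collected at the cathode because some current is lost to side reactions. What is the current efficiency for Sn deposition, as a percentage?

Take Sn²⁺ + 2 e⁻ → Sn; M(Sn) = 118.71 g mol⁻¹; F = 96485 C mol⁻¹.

Q = I·t = 0.8250 × 81720 = 67420 C; n(e⁻) = 67420/96485 = 0.6988 mol.
Theoretical n(Sn) = n(e⁻)/2 = 0.3494 mol, i.e. m_theo = 0.3494 × 118.71 = 41.47 g.
Efficiency = m_actual / m_theo = 33.3 / 41.47 = 80.3 %.

80.3 %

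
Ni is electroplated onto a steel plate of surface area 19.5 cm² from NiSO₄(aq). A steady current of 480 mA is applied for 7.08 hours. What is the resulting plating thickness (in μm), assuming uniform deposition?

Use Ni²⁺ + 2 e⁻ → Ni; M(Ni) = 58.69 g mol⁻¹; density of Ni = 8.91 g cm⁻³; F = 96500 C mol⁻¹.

214 μm

Q = I·t = 0.4800 × 25488 = 12230 C; n(e⁻) = 0.1268 mol.
n(Ni) = n(e⁻)/2 = 0.06339 mol, so m = 0.06339 × 58.69 = 3.720 g.
Volume = m/ρ = 3.720 / 8.91 = 0.4175 cm³.
Thickness = V/A = 0.4175 / 19.5 = 0.0214 cm = 214 μm.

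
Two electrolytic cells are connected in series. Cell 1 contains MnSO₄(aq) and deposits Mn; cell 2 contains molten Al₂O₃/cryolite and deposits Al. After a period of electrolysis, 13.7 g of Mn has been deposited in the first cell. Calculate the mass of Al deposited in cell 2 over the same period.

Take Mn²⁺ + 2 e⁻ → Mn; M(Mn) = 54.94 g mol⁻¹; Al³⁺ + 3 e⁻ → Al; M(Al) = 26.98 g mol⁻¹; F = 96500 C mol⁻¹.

4.49 g

n(Mn) = 13.7 / 54.94 = 0.2494 mol.
Since Mn²⁺ + 2 e⁻ → Mn, n(e⁻) passed = 2 × 0.2494 = 0.4987 mol.
Cells in series carry the same charge, so the same 0.4987 mol of electrons passes through cell 2.
Al³⁺ + 3 e⁻ → Al, so n(Al) = 0.4987 / 3 = 0.1662 mol.
m(Al) = 0.1662 × 26.98 = 4.49 g.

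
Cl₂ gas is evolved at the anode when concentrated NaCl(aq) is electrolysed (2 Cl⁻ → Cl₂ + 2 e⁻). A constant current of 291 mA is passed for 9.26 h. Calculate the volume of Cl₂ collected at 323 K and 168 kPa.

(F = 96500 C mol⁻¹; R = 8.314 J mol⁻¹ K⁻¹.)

Q = I·t = 0.2910 A × 33336 s = 9701 C.
n(e⁻) = Q/F = 9701 / 96500 = 0.1005 mol.
2 electrons are transferred per Cl₂ molecule, so n(Cl₂) = 0.1005 / 2 = 0.05026 mol.
V = nRT/P = (0.05026 × 8.314 × 323) / (168 × 10³ Pa) = 8.03 × 10⁻⁴ m³ = 0.803 L.

0.803 L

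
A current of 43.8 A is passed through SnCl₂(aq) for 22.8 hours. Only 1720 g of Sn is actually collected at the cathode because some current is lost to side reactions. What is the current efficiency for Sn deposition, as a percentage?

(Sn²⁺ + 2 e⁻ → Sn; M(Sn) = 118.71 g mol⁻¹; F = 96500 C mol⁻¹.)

Q = I·t = 43.80 × 82080 = 3595000 C; n(e⁻) = 3595000/96500 = 37.25 mol.
Theoretical n(Sn) = n(e⁻)/2 = 18.63 mol, i.e. m_theo = 18.63 × 118.71 = 2211 g.
Efficiency = m_actual / m_theo = 1720 / 2211 = 77.8 %.

77.8 %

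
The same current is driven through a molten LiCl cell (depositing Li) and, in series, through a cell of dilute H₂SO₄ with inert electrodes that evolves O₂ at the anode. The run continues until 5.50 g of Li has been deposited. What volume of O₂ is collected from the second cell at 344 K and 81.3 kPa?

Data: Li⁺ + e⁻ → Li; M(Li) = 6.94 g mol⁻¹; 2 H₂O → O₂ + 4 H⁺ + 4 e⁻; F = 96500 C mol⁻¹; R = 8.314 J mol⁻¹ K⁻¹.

n(Li) = 5.50 / 6.94 = 0.7925 mol, so n(e⁻) = 1 × 0.7925 = 0.7925 mol.
The cells are in series, so the same 0.7925 mol of electrons passes through the second cell.
2 H₂O → O₂ + 4 H⁺ + 4 e⁻ — 4 mol e⁻ per mol O₂, so n(O₂) = 0.7925/4 = 0.1981 mol.
V = nRT/P = (0.1981 × 8.314 × 344) / (81.3 × 10³) = 0.00697 m³ = 6.97 L.

6.97 L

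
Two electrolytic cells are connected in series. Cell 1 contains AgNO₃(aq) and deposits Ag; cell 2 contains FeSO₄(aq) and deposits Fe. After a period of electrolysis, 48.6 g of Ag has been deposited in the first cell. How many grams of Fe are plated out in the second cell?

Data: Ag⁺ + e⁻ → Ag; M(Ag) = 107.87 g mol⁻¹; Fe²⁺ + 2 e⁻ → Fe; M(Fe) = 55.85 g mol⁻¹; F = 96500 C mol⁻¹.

n(Ag) = 48.6 / 107.87 = 0.4505 mol.
Since Ag⁺ + e⁻ → Ag, n(e⁻) passed = 1 × 0.4505 = 0.4505 mol.
Cells in series carry the same charge, so the same 0.4505 mol of electrons passes through cell 2.
Fe²⁺ + 2 e⁻ → Fe, so n(Fe) = 0.4505 / 2 = 0.2253 mol.
m(Fe) = 0.2253 × 55.85 = 12.6 g.

12.6 g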